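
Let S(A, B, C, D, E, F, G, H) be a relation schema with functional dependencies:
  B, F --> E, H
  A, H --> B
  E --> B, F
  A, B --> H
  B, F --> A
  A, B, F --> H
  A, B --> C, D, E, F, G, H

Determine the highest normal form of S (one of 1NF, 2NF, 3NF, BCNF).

BCNF

Candidate keys: {A, B}, {A, H}, {B, F}, {E}. Prime attributes: {A, B, E, F, H}.
Each dependency's left side is a superkey — BCNF holds.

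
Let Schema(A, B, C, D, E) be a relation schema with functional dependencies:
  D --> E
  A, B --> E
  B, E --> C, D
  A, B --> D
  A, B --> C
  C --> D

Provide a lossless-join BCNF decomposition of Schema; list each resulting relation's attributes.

Candidate key of the original relation: {A, B}.
In {A, B, C, D, E}, {D} is not a superkey ({D}⁺ restricted to this set is {D, E}), so split on D --> E into {D, E} and {A, B, C, D}.
{D, E} is in BCNF.
In {A, B, C, D}, {C} is not a superkey ({C}⁺ restricted to this set is {C, D}), so split on C --> D into {C, D} and {A, B, C}.
{C, D} is in BCNF.
{A, B, C} is in BCNF.

{A, B, C}; {C, D}; {D, E}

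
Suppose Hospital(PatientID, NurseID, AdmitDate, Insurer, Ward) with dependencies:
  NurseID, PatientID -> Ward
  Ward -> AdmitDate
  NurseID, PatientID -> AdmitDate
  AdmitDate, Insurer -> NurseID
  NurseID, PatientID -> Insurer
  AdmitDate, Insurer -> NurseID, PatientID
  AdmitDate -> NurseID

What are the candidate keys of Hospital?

Closure of {AdmitDate, Insurer} is {AdmitDate, Insurer, NurseID, PatientID, Ward}, the whole schema; {AdmitDate, Insurer} is a candidate key.
Closure of {AdmitDate, PatientID} is {AdmitDate, Insurer, NurseID, PatientID, Ward}, the whole schema; {AdmitDate, PatientID} is a candidate key.
Closure of {Insurer, Ward} is {AdmitDate, Insurer, NurseID, PatientID, Ward}, the whole schema; {Insurer, Ward} is a candidate key.
Closure of {NurseID, PatientID} is {AdmitDate, Insurer, NurseID, PatientID, Ward}, the whole schema; {NurseID, PatientID} is a candidate key.
Closure of {PatientID, Ward} is {AdmitDate, Insurer, NurseID, PatientID, Ward}, the whole schema; {PatientID, Ward} is a candidate key.
These are minimal and exhaustive — every other superkey contains one of them.

{AdmitDate, Insurer}, {AdmitDate, PatientID}, {Insurer, Ward}, {NurseID, PatientID}, {PatientID, Ward}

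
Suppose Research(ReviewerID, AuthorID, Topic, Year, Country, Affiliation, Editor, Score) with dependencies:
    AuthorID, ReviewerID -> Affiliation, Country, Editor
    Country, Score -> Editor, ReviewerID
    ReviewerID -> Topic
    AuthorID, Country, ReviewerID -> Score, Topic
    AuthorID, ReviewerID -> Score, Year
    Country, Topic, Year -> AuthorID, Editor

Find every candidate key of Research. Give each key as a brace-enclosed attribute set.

{AuthorID, ReviewerID}⁺ = {Affiliation, AuthorID, Country, Editor, ReviewerID, Score, Topic, Year} — all of the relation — so {AuthorID, ReviewerID} is a candidate key.
{AuthorID, Country, Score}⁺ = {Affiliation, AuthorID, Country, Editor, ReviewerID, Score, Topic, Year} — all of the relation — so {AuthorID, Country, Score} is a candidate key.
{Country, ReviewerID, Year}⁺ = {Affiliation, AuthorID, Country, Editor, ReviewerID, Score, Topic, Year} — all of the relation — so {Country, ReviewerID, Year} is a candidate key.
{Country, Score, Year}⁺ = {Affiliation, AuthorID, Country, Editor, ReviewerID, Score, Topic, Year} — all of the relation — so {Country, Score, Year} is a candidate key.
No proper subset of any of these is a key, and no other minimal superkey exists.

{AuthorID, Country, Score}, {AuthorID, ReviewerID}, {Country, ReviewerID, Year}, {Country, Score, Year}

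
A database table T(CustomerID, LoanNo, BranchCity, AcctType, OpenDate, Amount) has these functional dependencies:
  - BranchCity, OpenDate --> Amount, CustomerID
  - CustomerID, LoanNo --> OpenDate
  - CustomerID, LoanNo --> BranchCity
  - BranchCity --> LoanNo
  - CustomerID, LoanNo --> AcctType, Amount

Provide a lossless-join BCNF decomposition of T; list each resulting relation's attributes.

{AcctType, Amount, BranchCity, CustomerID, OpenDate}; {BranchCity, LoanNo}

Candidate keys of the original relation: {BranchCity, CustomerID}, {BranchCity, OpenDate}, {CustomerID, LoanNo}.
In {AcctType, Amount, BranchCity, CustomerID, LoanNo, OpenDate}, {BranchCity} is not a superkey ({BranchCity}⁺ restricted to this set is {BranchCity, LoanNo}), so split on BranchCity --> LoanNo into {BranchCity, LoanNo} and {AcctType, Amount, BranchCity, CustomerID, OpenDate}.
{BranchCity, LoanNo} has no BCNF violation.
{AcctType, Amount, BranchCity, CustomerID, OpenDate} has no BCNF violation.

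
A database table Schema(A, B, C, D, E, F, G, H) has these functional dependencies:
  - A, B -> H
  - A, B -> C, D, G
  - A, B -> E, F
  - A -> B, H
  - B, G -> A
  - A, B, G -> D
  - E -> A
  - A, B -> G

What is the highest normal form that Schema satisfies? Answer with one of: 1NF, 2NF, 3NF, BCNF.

BCNF

Candidate keys: {A}, {B, G}, {E}. Prime attributes: {A, B, E, G}.
The left-hand side of every FD is a superkey, so BCNF is satisfied.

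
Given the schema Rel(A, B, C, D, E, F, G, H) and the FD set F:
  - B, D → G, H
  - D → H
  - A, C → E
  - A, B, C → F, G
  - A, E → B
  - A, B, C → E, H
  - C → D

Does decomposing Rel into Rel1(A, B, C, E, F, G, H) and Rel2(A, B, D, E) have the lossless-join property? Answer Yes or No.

Rel1 ∩ Rel2 = {A, B, E}; its closure under F is {A, B, E}.
Rel1 ⊄ {A, B, E} and Rel2 ⊄ {A, B, E}, so the split is lossy.

No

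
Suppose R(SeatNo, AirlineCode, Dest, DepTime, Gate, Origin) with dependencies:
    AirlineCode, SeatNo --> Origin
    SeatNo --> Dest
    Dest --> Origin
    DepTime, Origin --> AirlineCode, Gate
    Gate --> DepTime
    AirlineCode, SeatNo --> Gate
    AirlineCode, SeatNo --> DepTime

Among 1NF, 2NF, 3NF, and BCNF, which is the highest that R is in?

1NF

Candidate keys: {AirlineCode, SeatNo}, {DepTime, SeatNo}, {Gate, SeatNo}. Prime attributes: {AirlineCode, DepTime, Gate, SeatNo}.
SeatNo --> Dest breaks BCNF: {SeatNo}⁺ = {Dest, Origin, SeatNo}, so {SeatNo} is not a superkey.
Because {Dest} is non-prime and the left side of SeatNo --> Dest is not a superkey, the relation is not in 3NF.
Since {SeatNo} ⊂ {AirlineCode, SeatNo} and {SeatNo}⁺ ⊇ {Dest, Origin} with {Dest, Origin} non-prime, there is a partial dependency; 2NF fails.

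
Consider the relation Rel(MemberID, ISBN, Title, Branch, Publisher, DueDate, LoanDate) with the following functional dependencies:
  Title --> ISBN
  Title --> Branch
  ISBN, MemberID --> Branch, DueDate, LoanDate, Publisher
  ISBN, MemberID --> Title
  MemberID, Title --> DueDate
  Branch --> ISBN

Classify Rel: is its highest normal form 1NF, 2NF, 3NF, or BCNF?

3NF

Candidate keys: {Branch, MemberID}, {ISBN, MemberID}, {MemberID, Title}. Prime attributes: {Branch, ISBN, MemberID, Title}.
For Title --> ISBN we have {Title}⁺ = {Branch, ISBN, Title}; {Title} is not a superkey, so BCNF fails.
Since {ISBN} ⊆ prime attributes and every other non-superkey FD also has a prime right side, the schema is in 3NF.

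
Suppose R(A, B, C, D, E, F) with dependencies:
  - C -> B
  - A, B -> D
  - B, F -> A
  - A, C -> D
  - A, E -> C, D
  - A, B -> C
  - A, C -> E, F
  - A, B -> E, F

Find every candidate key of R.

{A, B} is a candidate key since {A, B}⁺ = {A, B, C, D, E, F} covers every attribute.
{A, C} is a candidate key since {A, C}⁺ = {A, B, C, D, E, F} covers every attribute.
{A, E} is a candidate key since {A, E}⁺ = {A, B, C, D, E, F} covers every attribute.
{B, F} is a candidate key since {B, F}⁺ = {A, B, C, D, E, F} covers every attribute.
{C, F} is a candidate key since {C, F}⁺ = {A, B, C, D, E, F} covers every attribute.
No proper subset of any of these is a key, and no other minimal superkey exists.

{A, B}, {A, C}, {A, E}, {B, F}, {C, F}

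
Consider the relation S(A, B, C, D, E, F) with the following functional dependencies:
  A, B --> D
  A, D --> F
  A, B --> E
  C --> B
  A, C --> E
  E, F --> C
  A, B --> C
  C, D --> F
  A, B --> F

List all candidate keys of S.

No FD produces {A}, so it must be in every candidate key.
{A, B} is a candidate key since {A, B}⁺ = {A, B, C, D, E, F} covers every attribute.
{A, C} is a candidate key since {A, C}⁺ = {A, B, C, D, E, F} covers every attribute.
{A, D, E} is a candidate key since {A, D, E}⁺ = {A, B, C, D, E, F} covers every attribute.
{A, E, F} is a candidate key since {A, E, F}⁺ = {A, B, C, D, E, F} covers every attribute.
These are minimal and exhaustive — every other superkey contains one of them.

{A, B}, {A, C}, {A, D, E}, {A, E, F}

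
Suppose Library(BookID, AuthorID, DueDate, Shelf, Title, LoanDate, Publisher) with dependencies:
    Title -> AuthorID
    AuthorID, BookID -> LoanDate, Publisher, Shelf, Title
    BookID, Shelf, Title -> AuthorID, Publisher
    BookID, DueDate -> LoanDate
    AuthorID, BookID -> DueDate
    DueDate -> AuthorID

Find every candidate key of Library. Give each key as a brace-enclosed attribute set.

No FD produces {BookID}, so it must be in every candidate key.
{AuthorID, BookID} is a candidate key since {AuthorID, BookID}⁺ = {AuthorID, BookID, DueDate, LoanDate, Publisher, Shelf, Title} covers every attribute.
{BookID, DueDate} is a candidate key since {BookID, DueDate}⁺ = {AuthorID, BookID, DueDate, LoanDate, Publisher, Shelf, Title} covers every attribute.
{BookID, Title} is a candidate key since {BookID, Title}⁺ = {AuthorID, BookID, DueDate, LoanDate, Publisher, Shelf, Title} covers every attribute.
No proper subset of any of these is a key, and no other minimal superkey exists.

{AuthorID, BookID}, {BookID, DueDate}, {BookID, Title}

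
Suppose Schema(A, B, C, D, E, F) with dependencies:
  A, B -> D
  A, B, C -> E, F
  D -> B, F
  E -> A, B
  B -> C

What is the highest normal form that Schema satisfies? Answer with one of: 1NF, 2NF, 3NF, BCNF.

Candidate keys: {A, B}, {A, D}, {E}. Prime attributes: {A, B, D, E}.
D -> B, F breaks BCNF: {D}⁺ = {B, C, D, F}, so {D} is not a superkey.
D -> B, F has non-prime {F} on the right and a non-superkey on the left, so 3NF fails.
{B} is a proper subset of the key {A, B}, and {B}⁺ contains the non-prime attribute {C} — a partial dependency, so 2NF is violated.

1NF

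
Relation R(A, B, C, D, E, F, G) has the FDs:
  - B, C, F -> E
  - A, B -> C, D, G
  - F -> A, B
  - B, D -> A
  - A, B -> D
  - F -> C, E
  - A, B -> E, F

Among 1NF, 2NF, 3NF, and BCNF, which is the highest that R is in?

BCNF

Candidate keys: {A, B}, {B, D}, {F}. Prime attributes: {A, B, D, F}.
Every FD has a superkey on the left, so the relation is in BCNF.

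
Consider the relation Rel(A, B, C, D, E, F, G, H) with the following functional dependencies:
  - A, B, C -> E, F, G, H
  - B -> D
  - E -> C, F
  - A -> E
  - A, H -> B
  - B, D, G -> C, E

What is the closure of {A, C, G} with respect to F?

Start with {A, C, G}.
A -> E applies; add {E} → now {A, C, E, G}.
E -> C, F applies; add {F} → now {A, C, E, F, G}.
No further FD applies.

{A, C, E, F, G}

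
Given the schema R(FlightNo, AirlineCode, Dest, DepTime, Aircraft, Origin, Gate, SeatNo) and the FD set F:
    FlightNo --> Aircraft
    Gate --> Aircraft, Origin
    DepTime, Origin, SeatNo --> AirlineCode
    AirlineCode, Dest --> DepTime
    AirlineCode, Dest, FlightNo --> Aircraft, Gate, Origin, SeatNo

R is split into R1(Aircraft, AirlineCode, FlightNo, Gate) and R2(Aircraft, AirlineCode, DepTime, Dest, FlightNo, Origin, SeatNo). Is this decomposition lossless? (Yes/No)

Common attributes: {Aircraft, AirlineCode, FlightNo}; their closure is {Aircraft, AirlineCode, FlightNo}.
Neither R1 nor R2 is contained in that closure, so the decomposition is lossy.

No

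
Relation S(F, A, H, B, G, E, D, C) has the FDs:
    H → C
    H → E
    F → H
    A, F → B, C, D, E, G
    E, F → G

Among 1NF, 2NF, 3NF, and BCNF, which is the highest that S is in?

Candidate key: {A, F}. Prime attributes: {A, F}.
H → C breaks BCNF: {H}⁺ = {C, E, H}, so {H} is not a superkey.
Because {C} is non-prime and the left side of H → C is not a superkey, the relation is not in 3NF.
The proper key subset {F} of {A, F} determines non-prime {C, E, G, H}, so the relation is not even in 2NF.

1NF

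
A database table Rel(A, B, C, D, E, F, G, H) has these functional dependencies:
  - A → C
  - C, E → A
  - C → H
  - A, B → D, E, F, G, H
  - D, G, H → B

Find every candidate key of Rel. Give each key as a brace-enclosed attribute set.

{A, B}, {A, D, G}, {B, C, E}, {C, D, E, G}

Closure of {A, B} is {A, B, C, D, E, F, G, H}, the whole schema; {A, B} is a candidate key.
Closure of {A, D, G} is {A, B, C, D, E, F, G, H}, the whole schema; {A, D, G} is a candidate key.
Closure of {B, C, E} is {A, B, C, D, E, F, G, H}, the whole schema; {B, C, E} is a candidate key.
Closure of {C, D, E, G} is {A, B, C, D, E, F, G, H}, the whole schema; {C, D, E, G} is a candidate key.
These are minimal and exhaustive — every other superkey contains one of them.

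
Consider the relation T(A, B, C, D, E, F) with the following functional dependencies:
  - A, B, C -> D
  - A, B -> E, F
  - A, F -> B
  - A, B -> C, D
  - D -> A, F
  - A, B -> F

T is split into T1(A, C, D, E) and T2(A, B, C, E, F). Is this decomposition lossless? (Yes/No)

No

T1 ∩ T2 = {A, C, E}; its closure under F is {A, C, E}.
Neither T1 nor T2 is contained in that closure, so the decomposition is lossy.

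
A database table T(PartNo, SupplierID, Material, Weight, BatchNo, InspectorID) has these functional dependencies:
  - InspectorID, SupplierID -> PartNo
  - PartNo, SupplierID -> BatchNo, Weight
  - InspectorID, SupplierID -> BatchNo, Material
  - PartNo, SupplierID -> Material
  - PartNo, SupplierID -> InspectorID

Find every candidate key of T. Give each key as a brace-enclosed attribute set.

No FD produces {SupplierID}, so it must be in every candidate key.
Closure of {InspectorID, SupplierID} is {BatchNo, InspectorID, Material, PartNo, SupplierID, Weight}, the whole schema; {InspectorID, SupplierID} is a candidate key.
Closure of {PartNo, SupplierID} is {BatchNo, InspectorID, Material, PartNo, SupplierID, Weight}, the whole schema; {PartNo, SupplierID} is a candidate key.
No proper subset of any of these is a key, and no other minimal superkey exists.

{InspectorID, SupplierID}, {PartNo, SupplierID}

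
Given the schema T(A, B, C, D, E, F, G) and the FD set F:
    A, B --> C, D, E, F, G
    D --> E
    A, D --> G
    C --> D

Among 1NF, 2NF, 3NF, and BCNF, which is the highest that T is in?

Candidate key: {A, B}. Prime attributes: {A, B}.
For D --> E we have {D}⁺ = {D, E}; {D} is not a superkey, so BCNF fails.
Because {E} is non-prime and the left side of D --> E is not a superkey, the relation is not in 3NF.
Checking every proper subset of each key, none determines a non-prime attribute — 2NF is satisfied.

2NF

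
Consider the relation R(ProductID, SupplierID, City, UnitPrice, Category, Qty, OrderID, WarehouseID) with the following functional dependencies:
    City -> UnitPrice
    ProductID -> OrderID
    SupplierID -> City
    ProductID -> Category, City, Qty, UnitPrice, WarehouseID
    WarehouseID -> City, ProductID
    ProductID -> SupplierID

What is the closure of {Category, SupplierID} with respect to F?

{Category, City, SupplierID, UnitPrice}

Start with {Category, SupplierID}.
SupplierID -> City applies; add {City} → now {Category, City, SupplierID}.
City -> UnitPrice applies; add {UnitPrice} → now {Category, City, SupplierID, UnitPrice}.
No further FD applies.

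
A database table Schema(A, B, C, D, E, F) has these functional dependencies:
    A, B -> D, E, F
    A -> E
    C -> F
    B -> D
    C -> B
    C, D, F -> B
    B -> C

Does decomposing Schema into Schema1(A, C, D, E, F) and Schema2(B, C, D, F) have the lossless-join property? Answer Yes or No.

Yes

The shared attributes are {C, D, F} and {C, D, F}⁺ = {B, C, D, F}.
This includes all of Schema2, so the common attributes are a superkey of Schema2 — the join is lossless.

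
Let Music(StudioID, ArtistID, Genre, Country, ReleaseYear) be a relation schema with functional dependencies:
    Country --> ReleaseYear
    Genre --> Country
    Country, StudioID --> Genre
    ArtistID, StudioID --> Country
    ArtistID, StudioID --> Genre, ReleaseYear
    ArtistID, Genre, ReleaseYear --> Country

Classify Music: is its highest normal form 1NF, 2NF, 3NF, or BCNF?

Candidate key: {ArtistID, StudioID}. Prime attributes: {ArtistID, StudioID}.
Country --> ReleaseYear breaks BCNF: {Country}⁺ = {Country, ReleaseYear}, so {Country} is not a superkey.
Country --> ReleaseYear determines the non-prime attribute {ReleaseYear} from a non-superkey — 3NF is violated.
No non-prime attribute depends on a proper subset of any candidate key, so 2NF holds.

2NF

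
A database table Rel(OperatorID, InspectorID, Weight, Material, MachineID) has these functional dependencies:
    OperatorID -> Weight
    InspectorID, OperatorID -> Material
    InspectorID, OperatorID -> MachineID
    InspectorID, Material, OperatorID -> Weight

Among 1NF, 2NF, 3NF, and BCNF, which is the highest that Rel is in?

Candidate key: {InspectorID, OperatorID}. Prime attributes: {InspectorID, OperatorID}.
For OperatorID -> Weight we have {OperatorID}⁺ = {OperatorID, Weight}; {OperatorID} is not a superkey, so BCNF fails.
OperatorID -> Weight has non-prime {Weight} on the right and a non-superkey on the left, so 3NF fails.
{OperatorID} is a proper subset of the key {InspectorID, OperatorID}, and {OperatorID}⁺ contains the non-prime attribute {Weight} — a partial dependency, so 2NF is violated.

1NF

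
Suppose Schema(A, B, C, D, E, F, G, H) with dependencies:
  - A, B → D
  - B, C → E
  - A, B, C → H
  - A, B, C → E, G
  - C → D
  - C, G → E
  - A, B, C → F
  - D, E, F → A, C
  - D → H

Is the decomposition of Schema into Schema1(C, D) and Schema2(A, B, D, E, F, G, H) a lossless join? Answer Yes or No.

Schema1 ∩ Schema2 = {D}; its closure under F is {D, H}.
Schema1 ⊄ {D, H} and Schema2 ⊄ {D, H}, so the split is lossy.

No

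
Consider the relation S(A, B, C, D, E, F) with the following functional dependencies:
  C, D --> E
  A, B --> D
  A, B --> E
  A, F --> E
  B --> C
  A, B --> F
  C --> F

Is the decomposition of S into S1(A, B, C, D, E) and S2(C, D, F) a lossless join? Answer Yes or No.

Common attributes: {C, D}; their closure is {C, D, E, F}.
S2 is contained in that closure, so S1 ∩ S2 --> S2 holds and the join is lossless.

Yes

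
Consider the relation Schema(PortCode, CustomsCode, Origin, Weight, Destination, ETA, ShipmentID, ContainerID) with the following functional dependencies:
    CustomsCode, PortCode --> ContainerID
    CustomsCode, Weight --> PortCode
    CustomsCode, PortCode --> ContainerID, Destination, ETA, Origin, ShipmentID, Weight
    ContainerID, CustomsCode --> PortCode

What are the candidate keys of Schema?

{ContainerID, CustomsCode}, {CustomsCode, PortCode}, {CustomsCode, Weight}

Attributes never on any right-hand side: {CustomsCode} — every candidate key must contain it.
{ContainerID, CustomsCode} is a candidate key since {ContainerID, CustomsCode}⁺ = {ContainerID, CustomsCode, Destination, ETA, Origin, PortCode, ShipmentID, Weight} covers every attribute.
{CustomsCode, PortCode} is a candidate key since {CustomsCode, PortCode}⁺ = {ContainerID, CustomsCode, Destination, ETA, Origin, PortCode, ShipmentID, Weight} covers every attribute.
{CustomsCode, Weight} is a candidate key since {CustomsCode, Weight}⁺ = {ContainerID, CustomsCode, Destination, ETA, Origin, PortCode, ShipmentID, Weight} covers every attribute.
Any other superkey properly contains one of these, so there are no further candidate keys.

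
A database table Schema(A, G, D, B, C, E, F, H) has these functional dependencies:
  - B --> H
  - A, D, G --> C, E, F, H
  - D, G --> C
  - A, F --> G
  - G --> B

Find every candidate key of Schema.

{A, D, F}, {A, D, G}

Attributes never on any right-hand side: {A, D} — every candidate key must contain all of them.
{A, D, F}⁺ = {A, B, C, D, E, F, G, H} — all of the relation — so {A, D, F} is a candidate key.
{A, D, G}⁺ = {A, B, C, D, E, F, G, H} — all of the relation — so {A, D, G} is a candidate key.
Any other superkey properly contains one of these, so there are no further candidate keys.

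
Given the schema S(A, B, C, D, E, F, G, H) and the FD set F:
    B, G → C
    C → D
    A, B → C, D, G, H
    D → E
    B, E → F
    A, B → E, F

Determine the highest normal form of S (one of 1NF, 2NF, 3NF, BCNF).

2NF

Candidate key: {A, B}. Prime attributes: {A, B}.
For B, G → C we have {B, G}⁺ = {B, C, D, E, F, G}; {B, G} is not a superkey, so BCNF fails.
B, G → C determines the non-prime attribute {C} from a non-superkey — 3NF is violated.
Checking every proper subset of each key, none determines a non-prime attribute — 2NF is satisfied.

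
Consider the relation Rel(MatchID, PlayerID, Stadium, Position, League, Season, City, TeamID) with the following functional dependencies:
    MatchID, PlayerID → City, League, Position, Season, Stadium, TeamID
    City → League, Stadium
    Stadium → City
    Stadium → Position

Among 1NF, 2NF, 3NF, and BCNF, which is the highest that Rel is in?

2NF

Candidate key: {MatchID, PlayerID}. Prime attributes: {MatchID, PlayerID}.
City → League, Stadium: {City}⁺ = {City, League, Position, Stadium}, which is not all of the attributes, so the left side is not a superkey — BCNF is violated.
City → League, Stadium has non-prime {League, Stadium} on the right and a non-superkey on the left, so 3NF fails.
No non-prime attribute depends on a proper subset of any candidate key, so 2NF holds.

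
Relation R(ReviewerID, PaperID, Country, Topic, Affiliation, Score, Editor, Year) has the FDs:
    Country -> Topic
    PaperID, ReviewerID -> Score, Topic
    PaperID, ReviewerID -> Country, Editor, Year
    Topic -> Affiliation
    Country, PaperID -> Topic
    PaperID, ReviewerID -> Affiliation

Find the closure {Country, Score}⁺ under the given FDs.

Start with {Country, Score}.
Country -> Topic applies; add {Topic} → now {Country, Score, Topic}.
Topic -> Affiliation applies; add {Affiliation} → now {Affiliation, Country, Score, Topic}.
No further FD applies.

{Affiliation, Country, Score, Topic}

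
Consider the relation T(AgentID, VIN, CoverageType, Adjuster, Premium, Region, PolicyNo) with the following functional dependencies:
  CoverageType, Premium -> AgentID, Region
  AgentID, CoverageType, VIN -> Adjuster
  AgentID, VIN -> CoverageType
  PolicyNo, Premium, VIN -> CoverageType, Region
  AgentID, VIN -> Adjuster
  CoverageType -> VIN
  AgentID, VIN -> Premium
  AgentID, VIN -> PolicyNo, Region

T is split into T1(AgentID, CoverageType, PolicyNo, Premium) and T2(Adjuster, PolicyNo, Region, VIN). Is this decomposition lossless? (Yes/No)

No

T1 ∩ T2 = {PolicyNo}; its closure under F is {PolicyNo}.
The closure covers neither T1 nor T2 entirely; the join is not lossless.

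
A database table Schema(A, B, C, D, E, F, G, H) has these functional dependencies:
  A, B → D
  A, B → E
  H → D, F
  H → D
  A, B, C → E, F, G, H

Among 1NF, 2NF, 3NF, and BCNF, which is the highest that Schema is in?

Candidate key: {A, B, C}. Prime attributes: {A, B, C}.
A, B → D breaks BCNF: {A, B}⁺ = {A, B, D, E}, so {A, B} is not a superkey.
Because {D} is non-prime and the left side of A, B → D is not a superkey, the relation is not in 3NF.
Since {A, B} ⊂ {A, B, C} and {A, B}⁺ ⊇ {D, E} with {D, E} non-prime, there is a partial dependency; 2NF fails.

1NF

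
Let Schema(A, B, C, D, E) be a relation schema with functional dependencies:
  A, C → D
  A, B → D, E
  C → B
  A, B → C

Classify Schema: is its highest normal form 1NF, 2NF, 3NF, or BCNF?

3NF

Candidate keys: {A, B}, {A, C}. Prime attributes: {A, B, C}.
C → B breaks BCNF: {C}⁺ = {B, C}, so {C} is not a superkey.
Its right-hand attributes {B} are all prime, as are those of every other non-superkey FD — the relation is in 3NF.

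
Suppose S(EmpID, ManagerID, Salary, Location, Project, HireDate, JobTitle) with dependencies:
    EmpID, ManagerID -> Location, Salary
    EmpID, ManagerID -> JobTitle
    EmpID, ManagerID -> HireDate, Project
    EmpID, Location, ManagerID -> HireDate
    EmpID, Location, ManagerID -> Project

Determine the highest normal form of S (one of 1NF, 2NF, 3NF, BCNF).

BCNF

Candidate key: {EmpID, ManagerID}. Prime attributes: {EmpID, ManagerID}.
Every FD has a superkey on the left, so the relation is in BCNF.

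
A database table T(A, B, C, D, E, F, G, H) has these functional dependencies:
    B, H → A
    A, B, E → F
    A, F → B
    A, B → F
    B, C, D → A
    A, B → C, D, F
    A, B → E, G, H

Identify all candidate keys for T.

{A, B}⁺ = {A, B, C, D, E, F, G, H}, which is every attribute, so {A, B} is a candidate key.
{A, F}⁺ = {A, B, C, D, E, F, G, H}, which is every attribute, so {A, F} is a candidate key.
{B, H}⁺ = {A, B, C, D, E, F, G, H}, which is every attribute, so {B, H} is a candidate key.
{B, C, D}⁺ = {A, B, C, D, E, F, G, H}, which is every attribute, so {B, C, D} is a candidate key.
No proper subset of any of these is a key, and no other minimal superkey exists.

{A, B}, {A, F}, {B, C, D}, {B, H}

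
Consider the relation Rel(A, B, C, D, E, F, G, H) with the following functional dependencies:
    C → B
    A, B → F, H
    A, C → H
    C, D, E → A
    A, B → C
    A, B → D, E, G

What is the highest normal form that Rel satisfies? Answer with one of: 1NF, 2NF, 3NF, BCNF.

Candidate keys: {A, B}, {A, C}, {C, D, E}. Prime attributes: {A, B, C, D, E}.
For C → B we have {C}⁺ = {B, C}; {C} is not a superkey, so BCNF fails.
Since {B} ⊆ prime attributes and every other non-superkey FD also has a prime right side, the schema is in 3NF.

3NF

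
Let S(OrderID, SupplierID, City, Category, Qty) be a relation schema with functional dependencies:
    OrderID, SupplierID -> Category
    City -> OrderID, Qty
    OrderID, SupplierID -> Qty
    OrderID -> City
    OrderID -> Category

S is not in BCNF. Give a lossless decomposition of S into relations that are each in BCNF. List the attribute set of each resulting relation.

Candidate keys of the original relation: {City, SupplierID}, {OrderID, SupplierID}.
In {Category, City, OrderID, Qty, SupplierID}, {City} is not a superkey ({City}⁺ restricted to this set is {Category, City, OrderID, Qty}), so split on City -> Category, OrderID, Qty into {Category, City, OrderID, Qty} and {City, SupplierID}.
{Category, City, OrderID, Qty}: every determinant is a superkey — BCNF.
{City, SupplierID}: every determinant is a superkey — BCNF.

{Category, City, OrderID, Qty}; {City, SupplierID}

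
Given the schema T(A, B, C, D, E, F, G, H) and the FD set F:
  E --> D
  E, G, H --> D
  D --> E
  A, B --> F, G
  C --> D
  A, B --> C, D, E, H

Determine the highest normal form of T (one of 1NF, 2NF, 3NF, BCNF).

2NF

Candidate key: {A, B}. Prime attributes: {A, B}.
E --> D breaks BCNF: {E}⁺ = {D, E}, so {E} is not a superkey.
Because {D} is non-prime and the left side of E --> D is not a superkey, the relation is not in 3NF.
Checking every proper subset of each key, none determines a non-prime attribute — 2NF is satisfied.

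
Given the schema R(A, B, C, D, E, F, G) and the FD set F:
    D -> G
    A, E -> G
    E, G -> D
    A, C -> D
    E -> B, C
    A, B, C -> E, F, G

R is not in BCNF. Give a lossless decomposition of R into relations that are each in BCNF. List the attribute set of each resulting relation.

{A, C, D}; {A, E, F}; {B, C, E}; {D, G}

Candidate keys of the original relation: {A, B, C}, {A, E}.
{A, B, C, D, E, F, G}: {D} determines {D, G} here but is not a superkey — split on D -> G, giving {D, G} and {A, B, C, D, E, F}.
{D, G} is in BCNF.
{A, B, C, D, E, F}: {A, C} determines {A, C, D} here but is not a superkey — split on A, C -> D, giving {A, C, D} and {A, B, C, E, F}.
{A, C, D} is in BCNF.
{A, B, C, E, F}: {E} determines {B, C, E} here but is not a superkey — split on E -> B, C, giving {B, C, E} and {A, E, F}.
{B, C, E} is in BCNF.
{A, E, F} is in BCNF.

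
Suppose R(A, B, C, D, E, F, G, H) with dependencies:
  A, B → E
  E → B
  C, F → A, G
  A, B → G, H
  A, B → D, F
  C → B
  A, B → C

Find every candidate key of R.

{A, B}⁺ = {A, B, C, D, E, F, G, H}, which is every attribute, so {A, B} is a candidate key.
{A, C}⁺ = {A, B, C, D, E, F, G, H}, which is every attribute, so {A, C} is a candidate key.
{A, E}⁺ = {A, B, C, D, E, F, G, H}, which is every attribute, so {A, E} is a candidate key.
{C, F}⁺ = {A, B, C, D, E, F, G, H}, which is every attribute, so {C, F} is a candidate key.
These are minimal and exhaustive — every other superkey contains one of them.

{A, B}, {A, C}, {A, E}, {C, F}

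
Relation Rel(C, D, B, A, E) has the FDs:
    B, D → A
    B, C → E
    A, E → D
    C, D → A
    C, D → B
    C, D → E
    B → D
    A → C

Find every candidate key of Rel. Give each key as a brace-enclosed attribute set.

Closure of {B} is {A, B, C, D, E}, the whole schema; {B} is a candidate key.
Closure of {A, D} is {A, B, C, D, E}, the whole schema; {A, D} is a candidate key.
Closure of {A, E} is {A, B, C, D, E}, the whole schema; {A, E} is a candidate key.
Closure of {C, D} is {A, B, C, D, E}, the whole schema; {C, D} is a candidate key.
Any other superkey properly contains one of these, so there are no further candidate keys.

{A, D}, {A, E}, {B}, {C, D}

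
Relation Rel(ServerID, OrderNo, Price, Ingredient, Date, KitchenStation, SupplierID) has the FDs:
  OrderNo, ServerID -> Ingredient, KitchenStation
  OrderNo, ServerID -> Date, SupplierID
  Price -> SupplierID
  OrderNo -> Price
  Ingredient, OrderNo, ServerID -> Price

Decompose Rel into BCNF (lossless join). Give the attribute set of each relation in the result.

Candidate key of the original relation: {OrderNo, ServerID}.
Within {Date, Ingredient, KitchenStation, OrderNo, Price, ServerID, SupplierID}: {Price}⁺ ∩ {Date, Ingredient, KitchenStation, OrderNo, Price, ServerID, SupplierID} = {Price, SupplierID}, not the whole set, so Price -> SupplierID violates BCNF; decompose into {Price, SupplierID} and {Date, Ingredient, KitchenStation, OrderNo, Price, ServerID}.
{Price, SupplierID} is in BCNF.
Within {Date, Ingredient, KitchenStation, OrderNo, Price, ServerID}: {OrderNo}⁺ ∩ {Date, Ingredient, KitchenStation, OrderNo, Price, ServerID} = {OrderNo, Price}, not the whole set, so OrderNo -> Price violates BCNF; decompose into {OrderNo, Price} and {Date, Ingredient, KitchenStation, OrderNo, ServerID}.
{OrderNo, Price} is in BCNF.
{Date, Ingredient, KitchenStation, OrderNo, ServerID} is in BCNF.

{Date, Ingredient, KitchenStation, OrderNo, ServerID}; {OrderNo, Price}; {Price, SupplierID}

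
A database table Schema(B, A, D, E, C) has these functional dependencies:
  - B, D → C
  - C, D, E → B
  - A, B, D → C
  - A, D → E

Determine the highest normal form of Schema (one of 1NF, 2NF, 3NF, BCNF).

Candidate keys: {A, B, D}, {A, C, D}. Prime attributes: {A, B, C, D}.
For B, D → C we have {B, D}⁺ = {B, C, D}; {B, D} is not a superkey, so BCNF fails.
A, D → E determines the non-prime attribute {E} from a non-superkey — 3NF is violated.
Since {A, D} ⊂ {A, B, D} and {A, D}⁺ ⊇ {E} with {E} non-prime, there is a partial dependency; 2NF fails.

1NF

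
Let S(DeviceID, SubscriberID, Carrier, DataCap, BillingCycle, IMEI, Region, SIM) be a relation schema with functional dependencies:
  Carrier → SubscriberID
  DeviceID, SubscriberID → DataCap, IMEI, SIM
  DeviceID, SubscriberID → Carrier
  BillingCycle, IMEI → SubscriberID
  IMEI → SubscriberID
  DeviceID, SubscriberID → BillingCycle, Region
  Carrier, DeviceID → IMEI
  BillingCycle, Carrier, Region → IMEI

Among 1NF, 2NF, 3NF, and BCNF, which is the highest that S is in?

3NF

Candidate keys: {Carrier, DeviceID}, {DeviceID, IMEI}, {DeviceID, SubscriberID}. Prime attributes: {Carrier, DeviceID, IMEI, SubscriberID}.
Carrier → SubscriberID breaks BCNF: {Carrier}⁺ = {Carrier, SubscriberID}, so {Carrier} is not a superkey.
Its right-hand attributes {SubscriberID} are all prime, as are those of every other non-superkey FD — the relation is in 3NF.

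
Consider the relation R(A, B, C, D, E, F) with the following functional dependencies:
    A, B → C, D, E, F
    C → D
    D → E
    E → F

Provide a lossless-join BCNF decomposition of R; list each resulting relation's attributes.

{A, B, C}; {C, D}; {D, E}; {E, F}

Candidate key of the original relation: {A, B}.
In {A, B, C, D, E, F}, {C} is not a superkey ({C}⁺ restricted to this set is {C, D, E, F}), so split on C → D, E, F into {C, D, E, F} and {A, B, C}.
In {C, D, E, F}, {D} is not a superkey ({D}⁺ restricted to this set is {D, E, F}), so split on D → E, F into {D, E, F} and {C, D}.
In {D, E, F}, {E} is not a superkey ({E}⁺ restricted to this set is {E, F}), so split on E → F into {E, F} and {D, E}.
{E, F}: every determinant is a superkey — BCNF.
{D, E}: every determinant is a superkey — BCNF.
{C, D}: every determinant is a superkey — BCNF.
{A, B, C}: every determinant is a superkey — BCNF.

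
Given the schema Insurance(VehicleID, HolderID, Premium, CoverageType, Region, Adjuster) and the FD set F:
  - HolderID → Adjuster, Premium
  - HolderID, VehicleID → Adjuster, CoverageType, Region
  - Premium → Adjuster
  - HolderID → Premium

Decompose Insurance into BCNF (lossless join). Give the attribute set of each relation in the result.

Candidate key of the original relation: {HolderID, VehicleID}.
In {Adjuster, CoverageType, HolderID, Premium, Region, VehicleID}, {HolderID} is not a superkey ({HolderID}⁺ restricted to this set is {Adjuster, HolderID, Premium}), so split on HolderID → Adjuster, Premium into {Adjuster, HolderID, Premium} and {CoverageType, HolderID, Region, VehicleID}.
In {Adjuster, HolderID, Premium}, {Premium} is not a superkey ({Premium}⁺ restricted to this set is {Adjuster, Premium}), so split on Premium → Adjuster into {Adjuster, Premium} and {HolderID, Premium}.
{Adjuster, Premium} has no BCNF violation.
{HolderID, Premium} has no BCNF violation.
{CoverageType, HolderID, Region, VehicleID} has no BCNF violation.

{Adjuster, Premium}; {CoverageType, HolderID, Region, VehicleID}; {HolderID, Premium}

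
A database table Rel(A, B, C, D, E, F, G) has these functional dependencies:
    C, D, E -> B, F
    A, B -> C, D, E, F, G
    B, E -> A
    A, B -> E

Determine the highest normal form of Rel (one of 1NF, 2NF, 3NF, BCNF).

Candidate keys: {A, B}, {B, E}, {C, D, E}. Prime attributes: {A, B, C, D, E}.
Every FD has a superkey on the left, so the relation is in BCNF.

BCNF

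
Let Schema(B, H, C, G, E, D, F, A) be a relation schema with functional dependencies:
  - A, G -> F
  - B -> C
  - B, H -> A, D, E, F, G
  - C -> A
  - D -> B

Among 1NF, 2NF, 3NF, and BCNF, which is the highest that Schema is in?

1NF

Candidate keys: {B, H}, {D, H}. Prime attributes: {B, D, H}.
For A, G -> F we have {A, G}⁺ = {A, F, G}; {A, G} is not a superkey, so BCNF fails.
A, G -> F determines the non-prime attribute {F} from a non-superkey — 3NF is violated.
{B} is a proper subset of the key {B, H}, and {B}⁺ contains the non-prime attributes {A, C} — a partial dependency, so 2NF is violated.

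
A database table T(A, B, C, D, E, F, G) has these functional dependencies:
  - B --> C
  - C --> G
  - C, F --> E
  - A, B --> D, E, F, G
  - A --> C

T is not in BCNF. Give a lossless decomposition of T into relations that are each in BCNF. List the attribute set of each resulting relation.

Candidate key of the original relation: {A, B}.
Within {A, B, C, D, E, F, G}: {B}⁺ ∩ {A, B, C, D, E, F, G} = {B, C, G}, not the whole set, so B --> C, G violates BCNF; decompose into {B, C, G} and {A, B, D, E, F}.
Within {B, C, G}: {C}⁺ ∩ {B, C, G} = {C, G}, not the whole set, so C --> G violates BCNF; decompose into {C, G} and {B, C}.
{C, G} is in BCNF.
{B, C} is in BCNF.
Within {A, B, D, E, F}: {A, F}⁺ ∩ {A, B, D, E, F} = {A, E, F}, not the whole set, so A, F --> E violates BCNF; decompose into {A, E, F} and {A, B, D, F}.
{A, E, F} is in BCNF.
{A, B, D, F} is in BCNF.

{A, B, D, F}; {A, E, F}; {B, C}; {C, G}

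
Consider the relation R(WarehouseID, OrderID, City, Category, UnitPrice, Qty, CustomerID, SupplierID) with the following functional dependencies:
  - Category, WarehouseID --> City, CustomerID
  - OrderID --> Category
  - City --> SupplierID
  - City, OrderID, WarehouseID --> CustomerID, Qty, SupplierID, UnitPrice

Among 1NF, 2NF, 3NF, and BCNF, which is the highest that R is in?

1NF

Candidate key: {OrderID, WarehouseID}. Prime attributes: {OrderID, WarehouseID}.
Category, WarehouseID --> City, CustomerID: {Category, WarehouseID}⁺ = {Category, City, CustomerID, SupplierID, WarehouseID}, which is not all of the attributes, so the left side is not a superkey — BCNF is violated.
Because {City, CustomerID} are non-prime and the left side of Category, WarehouseID --> City, CustomerID is not a superkey, the relation is not in 3NF.
Since {OrderID} ⊂ {OrderID, WarehouseID} and {OrderID}⁺ ⊇ {Category} with {Category} non-prime, there is a partial dependency; 2NF fails.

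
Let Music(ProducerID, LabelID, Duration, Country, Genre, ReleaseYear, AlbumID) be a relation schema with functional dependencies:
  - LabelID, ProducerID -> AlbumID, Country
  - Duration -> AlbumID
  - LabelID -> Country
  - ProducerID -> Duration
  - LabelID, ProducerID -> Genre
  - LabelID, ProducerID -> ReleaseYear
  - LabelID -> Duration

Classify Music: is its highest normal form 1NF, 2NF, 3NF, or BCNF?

1NF

Candidate key: {LabelID, ProducerID}. Prime attributes: {LabelID, ProducerID}.
For Duration -> AlbumID we have {Duration}⁺ = {AlbumID, Duration}; {Duration} is not a superkey, so BCNF fails.
Duration -> AlbumID determines the non-prime attribute {AlbumID} from a non-superkey — 3NF is violated.
{LabelID} is a proper subset of the key {LabelID, ProducerID}, and {LabelID}⁺ contains the non-prime attributes {AlbumID, Country, Duration} — a partial dependency, so 2NF is violated.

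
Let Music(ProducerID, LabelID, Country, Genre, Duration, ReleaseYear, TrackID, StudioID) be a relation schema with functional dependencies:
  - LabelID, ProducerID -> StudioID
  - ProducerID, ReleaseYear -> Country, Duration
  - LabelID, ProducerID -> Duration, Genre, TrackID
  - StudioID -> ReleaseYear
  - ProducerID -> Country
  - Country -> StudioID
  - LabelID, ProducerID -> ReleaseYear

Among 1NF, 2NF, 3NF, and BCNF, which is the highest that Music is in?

Candidate key: {LabelID, ProducerID}. Prime attributes: {LabelID, ProducerID}.
For ProducerID, ReleaseYear -> Country, Duration we have {ProducerID, ReleaseYear}⁺ = {Country, Duration, ProducerID, ReleaseYear, StudioID}; {ProducerID, ReleaseYear} is not a superkey, so BCNF fails.
ProducerID, ReleaseYear -> Country, Duration has non-prime {Country, Duration} on the right and a non-superkey on the left, so 3NF fails.
{ProducerID} is a proper subset of the key {LabelID, ProducerID}, and {ProducerID}⁺ contains the non-prime attributes {Country, Duration, ReleaseYear, StudioID} — a partial dependency, so 2NF is violated.

1NF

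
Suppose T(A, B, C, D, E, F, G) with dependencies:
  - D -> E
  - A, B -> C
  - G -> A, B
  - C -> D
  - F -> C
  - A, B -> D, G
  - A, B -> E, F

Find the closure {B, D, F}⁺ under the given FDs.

Start with {B, D, F}.
D -> E applies; add {E} → now {B, D, E, F}.
F -> C applies; add {C} → now {B, C, D, E, F}.
No further FD applies.

{B, C, D, E, F}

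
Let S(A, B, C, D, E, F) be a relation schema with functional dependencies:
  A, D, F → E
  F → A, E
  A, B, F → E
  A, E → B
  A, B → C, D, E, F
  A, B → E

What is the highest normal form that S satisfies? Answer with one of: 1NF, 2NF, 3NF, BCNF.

BCNF

Candidate keys: {A, B}, {A, E}, {F}. Prime attributes: {A, B, E, F}.
The left-hand side of every FD is a superkey, so BCNF is satisfied.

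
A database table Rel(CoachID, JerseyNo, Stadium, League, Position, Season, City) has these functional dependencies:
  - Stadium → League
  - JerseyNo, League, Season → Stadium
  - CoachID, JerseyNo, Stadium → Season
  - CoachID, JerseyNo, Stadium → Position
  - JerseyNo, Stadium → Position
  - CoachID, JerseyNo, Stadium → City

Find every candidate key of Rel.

{CoachID, JerseyNo, League, Season}, {CoachID, JerseyNo, Stadium}

Attributes never on any right-hand side: {CoachID, JerseyNo} — every candidate key must contain all of them.
{CoachID, JerseyNo, Stadium} is a candidate key since {CoachID, JerseyNo, Stadium}⁺ = {City, CoachID, JerseyNo, League, Position, Season, Stadium} covers every attribute.
{CoachID, JerseyNo, League, Season} is a candidate key since {CoachID, JerseyNo, League, Season}⁺ = {City, CoachID, JerseyNo, League, Position, Season, Stadium} covers every attribute.
No proper subset of any of these is a key, and no other minimal superkey exists.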